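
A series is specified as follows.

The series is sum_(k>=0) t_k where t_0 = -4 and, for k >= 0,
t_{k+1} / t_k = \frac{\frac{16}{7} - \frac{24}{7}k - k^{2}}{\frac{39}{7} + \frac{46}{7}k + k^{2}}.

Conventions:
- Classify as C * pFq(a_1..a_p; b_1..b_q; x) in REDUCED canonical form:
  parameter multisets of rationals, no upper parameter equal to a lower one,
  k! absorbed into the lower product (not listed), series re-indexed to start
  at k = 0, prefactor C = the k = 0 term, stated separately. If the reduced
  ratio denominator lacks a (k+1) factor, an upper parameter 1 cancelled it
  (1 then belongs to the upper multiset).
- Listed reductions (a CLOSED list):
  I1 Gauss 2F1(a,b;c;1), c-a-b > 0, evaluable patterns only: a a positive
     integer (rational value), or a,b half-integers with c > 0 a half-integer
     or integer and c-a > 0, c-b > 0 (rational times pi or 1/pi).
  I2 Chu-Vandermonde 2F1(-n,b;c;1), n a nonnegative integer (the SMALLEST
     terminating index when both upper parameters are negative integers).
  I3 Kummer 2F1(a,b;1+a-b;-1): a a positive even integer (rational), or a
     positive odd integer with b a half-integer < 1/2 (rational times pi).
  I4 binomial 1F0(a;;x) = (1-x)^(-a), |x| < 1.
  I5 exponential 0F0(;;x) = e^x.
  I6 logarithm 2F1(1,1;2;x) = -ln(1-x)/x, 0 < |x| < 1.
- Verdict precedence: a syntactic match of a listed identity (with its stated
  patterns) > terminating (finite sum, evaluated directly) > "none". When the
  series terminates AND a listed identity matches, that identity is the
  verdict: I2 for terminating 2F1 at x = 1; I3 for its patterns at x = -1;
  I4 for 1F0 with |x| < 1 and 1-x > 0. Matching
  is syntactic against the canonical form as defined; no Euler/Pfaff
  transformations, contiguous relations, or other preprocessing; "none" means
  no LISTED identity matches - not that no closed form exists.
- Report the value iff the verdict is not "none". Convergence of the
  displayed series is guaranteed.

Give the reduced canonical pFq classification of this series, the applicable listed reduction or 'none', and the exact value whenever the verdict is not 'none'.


Classification (C = -4): 2F1 with upper {-\frac{4}{7}, 4}, lower {\frac{39}{7}}, argument x = -1. Verdict: Kummer (I3) matches (x = -1; c = \frac{39}{7} equals 1+a-b for upper {-\frac{4}{7}, 4}: listed pattern). Value: -\frac{800}{147}.

First insight: from the first term -4: factor the ratio over Q (C = -4): negated roots = parameters.
Ratio: r(k) = -1 * (k-\frac{4}{7}) (k+4) / [(k+\frac{39}{7}) (k+1)] ; factor over Q: parameters, x = -1, and C = -4.


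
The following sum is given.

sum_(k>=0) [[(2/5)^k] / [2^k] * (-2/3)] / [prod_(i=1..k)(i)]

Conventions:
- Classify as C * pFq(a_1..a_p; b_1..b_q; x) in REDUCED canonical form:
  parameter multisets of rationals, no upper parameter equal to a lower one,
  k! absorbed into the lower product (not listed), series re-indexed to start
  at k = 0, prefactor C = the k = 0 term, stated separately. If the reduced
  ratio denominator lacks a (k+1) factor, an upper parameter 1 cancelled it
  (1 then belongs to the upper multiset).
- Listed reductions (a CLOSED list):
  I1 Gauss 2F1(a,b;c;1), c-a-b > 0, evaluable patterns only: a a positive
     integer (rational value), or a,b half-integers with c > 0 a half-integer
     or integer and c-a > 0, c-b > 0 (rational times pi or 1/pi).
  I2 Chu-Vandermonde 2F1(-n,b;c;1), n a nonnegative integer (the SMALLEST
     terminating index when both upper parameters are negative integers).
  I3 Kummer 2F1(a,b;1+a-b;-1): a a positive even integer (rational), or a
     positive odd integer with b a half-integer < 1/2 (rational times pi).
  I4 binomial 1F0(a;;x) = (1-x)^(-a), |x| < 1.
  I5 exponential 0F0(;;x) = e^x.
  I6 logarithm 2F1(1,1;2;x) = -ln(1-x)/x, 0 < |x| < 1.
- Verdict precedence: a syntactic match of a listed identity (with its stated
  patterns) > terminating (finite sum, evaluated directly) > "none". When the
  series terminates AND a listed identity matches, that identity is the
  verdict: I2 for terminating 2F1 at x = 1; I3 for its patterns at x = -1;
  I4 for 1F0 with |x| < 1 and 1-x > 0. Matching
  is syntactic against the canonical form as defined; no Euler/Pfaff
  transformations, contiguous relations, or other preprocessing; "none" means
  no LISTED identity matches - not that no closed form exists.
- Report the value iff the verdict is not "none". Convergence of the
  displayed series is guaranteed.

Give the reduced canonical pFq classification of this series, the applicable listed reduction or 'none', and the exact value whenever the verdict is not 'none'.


x = 1/5 here; the reduced form reads 0F0, upper {-}, lower {-}, C = -2/3. Verdict at x = 1/5: the I5 exponential reduction matches (the 0F0 exponential series at x = 1/5). Exact value: (-2/3) * e^(1/5).

The tell: x = (1/5) and the product of the first k integers (prefactor -2/3) is k!.
Step ratio: r(k) = (1/5) * 1 / [(k+1)] - poly over poly, x = (1/5) from leading terms; C = -2/3 at k = 0.


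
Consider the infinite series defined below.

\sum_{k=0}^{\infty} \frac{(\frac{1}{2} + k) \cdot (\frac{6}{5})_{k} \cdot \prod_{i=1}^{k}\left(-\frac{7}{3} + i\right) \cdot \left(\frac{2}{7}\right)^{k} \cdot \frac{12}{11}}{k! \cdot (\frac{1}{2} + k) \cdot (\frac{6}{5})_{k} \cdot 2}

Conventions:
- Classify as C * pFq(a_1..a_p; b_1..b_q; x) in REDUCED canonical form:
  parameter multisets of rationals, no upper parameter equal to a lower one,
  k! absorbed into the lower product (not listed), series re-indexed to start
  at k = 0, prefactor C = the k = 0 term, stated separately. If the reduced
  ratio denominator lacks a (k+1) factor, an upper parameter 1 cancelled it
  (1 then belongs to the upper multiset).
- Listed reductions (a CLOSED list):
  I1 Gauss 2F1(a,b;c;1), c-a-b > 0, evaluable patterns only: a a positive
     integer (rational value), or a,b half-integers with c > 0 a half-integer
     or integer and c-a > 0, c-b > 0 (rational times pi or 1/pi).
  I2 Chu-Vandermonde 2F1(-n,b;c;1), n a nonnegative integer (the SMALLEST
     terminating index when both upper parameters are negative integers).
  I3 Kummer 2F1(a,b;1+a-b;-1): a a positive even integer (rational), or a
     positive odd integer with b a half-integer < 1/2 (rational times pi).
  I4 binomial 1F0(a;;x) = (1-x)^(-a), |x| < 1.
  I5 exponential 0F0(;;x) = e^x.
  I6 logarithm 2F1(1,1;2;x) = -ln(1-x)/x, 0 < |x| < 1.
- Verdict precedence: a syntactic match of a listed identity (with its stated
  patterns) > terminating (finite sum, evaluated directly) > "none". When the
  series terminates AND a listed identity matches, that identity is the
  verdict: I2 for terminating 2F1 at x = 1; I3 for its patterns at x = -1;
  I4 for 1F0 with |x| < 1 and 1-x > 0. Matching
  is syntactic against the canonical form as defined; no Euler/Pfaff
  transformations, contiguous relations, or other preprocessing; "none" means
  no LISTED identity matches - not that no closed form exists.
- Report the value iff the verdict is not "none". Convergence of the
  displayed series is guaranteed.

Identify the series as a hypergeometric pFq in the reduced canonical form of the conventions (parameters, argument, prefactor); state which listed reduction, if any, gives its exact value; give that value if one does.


x = \frac{2}{7} here; the reduced form reads 1F0, upper {-\frac{4}{3}}, lower {-}, C = \frac{6}{11}. Verdict (x = \frac{2}{7}): the I4 binomial reduction applies (the 1F0 binomial series: exponent 4/3, x = \frac{2}{7}). Hence: \frac{6}{11} \cdot \left(\frac{5}{7}\right)^{\frac{4}{3}}.

The tell: t_0 being \frac{6}{11}, the running product (C = 6/11) telescopes to a rising factorial.
Consecutive-term ratio: r(k) = \frac{2}{7} * (k-\frac{4}{3}) / [(k+1)] ; factor over Q: parameters, x = \frac{2}{7}, and C = \frac{6}{11}.


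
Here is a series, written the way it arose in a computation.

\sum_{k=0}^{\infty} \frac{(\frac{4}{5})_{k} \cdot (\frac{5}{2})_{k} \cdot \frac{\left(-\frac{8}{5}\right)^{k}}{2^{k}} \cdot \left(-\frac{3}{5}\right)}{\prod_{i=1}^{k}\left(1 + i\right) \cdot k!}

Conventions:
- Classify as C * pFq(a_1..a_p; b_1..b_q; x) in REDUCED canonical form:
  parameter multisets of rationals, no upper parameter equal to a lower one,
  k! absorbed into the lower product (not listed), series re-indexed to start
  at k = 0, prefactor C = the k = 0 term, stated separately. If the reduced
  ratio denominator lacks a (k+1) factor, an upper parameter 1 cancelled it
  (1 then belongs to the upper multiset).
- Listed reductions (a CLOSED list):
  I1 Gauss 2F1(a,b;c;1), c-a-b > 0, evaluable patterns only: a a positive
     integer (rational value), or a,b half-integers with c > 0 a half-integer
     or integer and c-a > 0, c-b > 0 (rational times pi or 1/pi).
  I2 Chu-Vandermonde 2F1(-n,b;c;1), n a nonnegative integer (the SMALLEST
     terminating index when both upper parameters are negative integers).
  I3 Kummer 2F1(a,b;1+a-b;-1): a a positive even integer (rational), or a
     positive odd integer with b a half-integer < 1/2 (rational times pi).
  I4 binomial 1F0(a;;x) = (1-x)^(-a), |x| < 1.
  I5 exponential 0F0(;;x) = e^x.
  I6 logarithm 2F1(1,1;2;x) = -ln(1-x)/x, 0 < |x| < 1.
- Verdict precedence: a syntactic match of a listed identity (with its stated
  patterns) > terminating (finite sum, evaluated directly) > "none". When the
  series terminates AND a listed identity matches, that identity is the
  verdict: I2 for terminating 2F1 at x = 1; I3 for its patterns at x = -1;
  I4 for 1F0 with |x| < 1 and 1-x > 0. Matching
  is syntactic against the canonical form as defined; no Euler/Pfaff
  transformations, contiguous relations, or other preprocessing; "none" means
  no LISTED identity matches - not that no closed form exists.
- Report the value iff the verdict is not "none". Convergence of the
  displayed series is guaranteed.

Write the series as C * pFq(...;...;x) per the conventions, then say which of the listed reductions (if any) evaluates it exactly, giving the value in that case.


With C = -\frac{3}{5}: the canonical form is 2F1(\frac{4}{5}, \frac{5}{2}; 2; -\frac{4}{5}). Verdict: none here - no I1-I6 shape fits x = -\frac{4}{5} with lower {2}.

Key observation: t_0 = -\frac{3}{5} here, and the two k-th powers (C = -3/5) combine into one argument.
Step ratio: r(k) = -\frac{4}{5} * (k+\frac{4}{5}) (k+\frac{5}{2}) / [(k+2) (k+1)] - rational in k, leading ratio -\frac{4}{5}; with t_0 = -\frac{3}{5}, classification follows.


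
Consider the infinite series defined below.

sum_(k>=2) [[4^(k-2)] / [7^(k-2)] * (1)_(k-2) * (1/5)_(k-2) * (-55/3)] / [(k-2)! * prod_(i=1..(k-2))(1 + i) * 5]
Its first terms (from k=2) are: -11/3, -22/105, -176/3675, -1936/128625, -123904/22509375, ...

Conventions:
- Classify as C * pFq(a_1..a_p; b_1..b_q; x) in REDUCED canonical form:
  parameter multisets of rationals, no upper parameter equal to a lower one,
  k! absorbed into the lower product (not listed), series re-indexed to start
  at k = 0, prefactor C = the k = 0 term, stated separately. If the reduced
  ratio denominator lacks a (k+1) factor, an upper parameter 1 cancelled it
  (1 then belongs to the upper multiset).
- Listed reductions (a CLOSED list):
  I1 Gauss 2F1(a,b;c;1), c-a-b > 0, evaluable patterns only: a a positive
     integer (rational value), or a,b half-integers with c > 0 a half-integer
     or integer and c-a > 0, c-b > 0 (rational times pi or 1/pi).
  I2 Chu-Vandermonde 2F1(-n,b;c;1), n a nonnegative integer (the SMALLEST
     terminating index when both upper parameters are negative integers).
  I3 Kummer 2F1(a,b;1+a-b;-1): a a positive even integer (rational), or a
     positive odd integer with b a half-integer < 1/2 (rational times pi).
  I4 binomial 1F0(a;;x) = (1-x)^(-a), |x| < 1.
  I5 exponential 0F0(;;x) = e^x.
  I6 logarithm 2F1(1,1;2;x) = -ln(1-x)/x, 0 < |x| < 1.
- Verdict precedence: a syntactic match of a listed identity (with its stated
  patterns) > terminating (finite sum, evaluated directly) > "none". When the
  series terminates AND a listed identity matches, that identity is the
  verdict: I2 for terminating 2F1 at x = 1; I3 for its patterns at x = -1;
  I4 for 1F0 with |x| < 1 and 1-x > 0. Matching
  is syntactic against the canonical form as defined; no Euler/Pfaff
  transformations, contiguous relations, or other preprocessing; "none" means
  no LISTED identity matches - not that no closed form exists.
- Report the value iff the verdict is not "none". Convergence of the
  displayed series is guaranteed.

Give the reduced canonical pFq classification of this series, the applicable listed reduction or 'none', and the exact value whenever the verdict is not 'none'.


Canonical form: C = -11/3 times 2F1 with upper {1/5, 1}, lower {2}, x = 4/7. Verdict: none (x = 4/7): each listed identity misses the multisets {1/5, 1} ; {2}.

First insight: x = (4/7) and the lower running product (prefactor -11/3) is a rising factorial.
Term ratio: r(k) = (4/7) * (k+1/5) (k+1) / [(k+2) (k+1)] - rational in k. x = (4/7); t_0 = -11/3; negate the roots.


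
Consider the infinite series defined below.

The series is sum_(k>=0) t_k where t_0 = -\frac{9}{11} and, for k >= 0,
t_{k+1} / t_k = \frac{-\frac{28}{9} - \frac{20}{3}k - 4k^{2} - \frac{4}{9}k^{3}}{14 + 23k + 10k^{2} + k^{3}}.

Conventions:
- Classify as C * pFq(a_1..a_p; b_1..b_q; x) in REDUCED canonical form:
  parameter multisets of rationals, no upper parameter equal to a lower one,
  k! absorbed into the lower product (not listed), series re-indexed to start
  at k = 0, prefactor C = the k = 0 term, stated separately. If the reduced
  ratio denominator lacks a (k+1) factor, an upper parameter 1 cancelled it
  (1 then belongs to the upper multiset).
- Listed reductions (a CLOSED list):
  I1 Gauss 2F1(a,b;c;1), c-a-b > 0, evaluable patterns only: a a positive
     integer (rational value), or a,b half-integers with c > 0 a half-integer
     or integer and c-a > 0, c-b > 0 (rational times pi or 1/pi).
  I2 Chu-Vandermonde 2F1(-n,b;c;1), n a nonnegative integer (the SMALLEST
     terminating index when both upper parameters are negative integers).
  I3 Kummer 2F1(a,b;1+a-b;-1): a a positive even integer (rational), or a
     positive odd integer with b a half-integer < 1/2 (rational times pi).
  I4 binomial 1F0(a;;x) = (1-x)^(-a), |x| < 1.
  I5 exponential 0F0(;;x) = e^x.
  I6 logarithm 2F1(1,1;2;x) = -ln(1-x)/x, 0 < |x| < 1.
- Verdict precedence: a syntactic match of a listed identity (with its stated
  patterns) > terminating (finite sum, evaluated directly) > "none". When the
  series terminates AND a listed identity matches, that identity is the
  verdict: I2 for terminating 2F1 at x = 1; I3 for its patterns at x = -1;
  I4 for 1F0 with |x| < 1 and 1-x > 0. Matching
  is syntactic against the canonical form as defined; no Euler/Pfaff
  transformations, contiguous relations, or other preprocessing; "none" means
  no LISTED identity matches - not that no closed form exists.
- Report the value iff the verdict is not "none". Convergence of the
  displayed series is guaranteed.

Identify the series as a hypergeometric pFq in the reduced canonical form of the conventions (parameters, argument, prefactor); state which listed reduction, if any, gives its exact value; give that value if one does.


Classification (C = -\frac{9}{11}): 2F1 with upper {1, 1}, lower {2}, argument x = -\frac{4}{9}. Verdict: the I6 logarithm reduction applies (the logarithm: parameters (1,1;2), x = -\frac{4}{9}). Sum: \left(-\frac{81}{44}\right) \cdot \ln\left(\frac{13}{9}\right).

Structural cue: from the first term -\frac{9}{11}: the parameter 7 appears in both the upper and lower lists and cancels.
Term ratio: r(k) = -\frac{4}{9} * (k+1) (k+1) / [(k+2) (k+1)] - rational in k, leading ratio -\frac{4}{9}; with t_0 = -\frac{9}{11}, classification follows.


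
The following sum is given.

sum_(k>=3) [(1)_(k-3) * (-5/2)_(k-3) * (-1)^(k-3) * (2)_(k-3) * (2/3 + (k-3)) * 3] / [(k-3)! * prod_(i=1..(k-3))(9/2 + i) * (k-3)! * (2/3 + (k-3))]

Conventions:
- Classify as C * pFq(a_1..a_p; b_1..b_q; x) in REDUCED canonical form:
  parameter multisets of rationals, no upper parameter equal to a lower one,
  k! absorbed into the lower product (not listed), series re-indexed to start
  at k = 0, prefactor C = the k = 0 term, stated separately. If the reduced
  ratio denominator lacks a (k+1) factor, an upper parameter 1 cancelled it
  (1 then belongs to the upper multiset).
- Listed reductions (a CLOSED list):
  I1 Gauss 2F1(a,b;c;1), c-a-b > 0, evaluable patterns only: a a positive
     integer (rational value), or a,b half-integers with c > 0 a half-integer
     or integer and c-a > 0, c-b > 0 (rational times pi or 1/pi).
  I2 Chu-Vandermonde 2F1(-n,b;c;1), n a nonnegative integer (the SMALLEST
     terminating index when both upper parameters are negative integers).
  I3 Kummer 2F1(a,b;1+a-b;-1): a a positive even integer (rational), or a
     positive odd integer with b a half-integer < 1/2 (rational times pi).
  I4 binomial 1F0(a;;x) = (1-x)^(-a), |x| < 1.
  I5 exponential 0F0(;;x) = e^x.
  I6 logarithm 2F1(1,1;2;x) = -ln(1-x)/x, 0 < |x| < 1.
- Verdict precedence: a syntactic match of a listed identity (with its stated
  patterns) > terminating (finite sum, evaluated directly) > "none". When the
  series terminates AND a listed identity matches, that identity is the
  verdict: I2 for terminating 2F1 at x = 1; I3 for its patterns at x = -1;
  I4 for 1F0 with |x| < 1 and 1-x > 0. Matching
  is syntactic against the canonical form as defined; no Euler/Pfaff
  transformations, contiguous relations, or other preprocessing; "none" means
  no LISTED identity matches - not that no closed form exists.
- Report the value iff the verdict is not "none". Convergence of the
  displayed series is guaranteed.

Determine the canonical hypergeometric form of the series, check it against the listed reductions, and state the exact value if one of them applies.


Reduced: x = -1, 2F1, upper = {-5/2, 2}, lower = {11/2}, C = 3. Verdict: Kummer's theorem (I3) fires (x = -1; c = 11/2 equals 1+a-b for upper {-5/2, 2}: listed pattern). Exact value: 27/4.

First insight: t_0 = 3 here, and the parameter 1 appears in both the upper and lower lists and cancels (alongside the other common factor).
Step ratio: r(k) = (-1) * (k-5/2) (k+2) / [(k+11/2) (k+1)] ; factor over Q: parameters, x = (-1), and C = 3.


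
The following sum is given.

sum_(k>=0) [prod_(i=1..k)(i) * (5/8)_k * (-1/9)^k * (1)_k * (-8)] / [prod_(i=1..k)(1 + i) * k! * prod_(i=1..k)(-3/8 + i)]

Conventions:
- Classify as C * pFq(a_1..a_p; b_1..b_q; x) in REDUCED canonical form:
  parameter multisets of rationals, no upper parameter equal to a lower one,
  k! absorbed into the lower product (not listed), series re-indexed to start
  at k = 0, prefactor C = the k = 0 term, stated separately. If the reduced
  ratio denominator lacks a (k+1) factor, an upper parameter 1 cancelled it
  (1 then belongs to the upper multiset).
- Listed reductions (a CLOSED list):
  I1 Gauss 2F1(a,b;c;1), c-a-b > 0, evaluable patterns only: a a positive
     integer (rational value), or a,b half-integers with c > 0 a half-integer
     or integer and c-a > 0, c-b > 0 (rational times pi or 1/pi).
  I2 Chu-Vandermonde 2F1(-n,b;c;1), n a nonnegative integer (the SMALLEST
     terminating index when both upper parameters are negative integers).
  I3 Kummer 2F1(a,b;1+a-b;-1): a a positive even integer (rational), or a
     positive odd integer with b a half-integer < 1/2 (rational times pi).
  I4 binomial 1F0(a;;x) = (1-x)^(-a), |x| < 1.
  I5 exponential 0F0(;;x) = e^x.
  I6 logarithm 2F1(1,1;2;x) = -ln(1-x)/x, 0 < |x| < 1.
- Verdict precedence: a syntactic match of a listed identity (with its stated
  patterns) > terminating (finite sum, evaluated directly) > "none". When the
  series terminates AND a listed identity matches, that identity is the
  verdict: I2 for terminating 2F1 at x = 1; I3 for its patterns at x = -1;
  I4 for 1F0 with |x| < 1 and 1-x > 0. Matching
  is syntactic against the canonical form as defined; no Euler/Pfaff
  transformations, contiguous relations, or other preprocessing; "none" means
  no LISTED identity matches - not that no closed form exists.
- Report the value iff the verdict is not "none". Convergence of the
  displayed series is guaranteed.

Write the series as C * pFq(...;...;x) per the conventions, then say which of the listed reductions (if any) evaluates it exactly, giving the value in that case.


The tell: t_0 = -8 here, and the lower running product (C = -8) is a rising factorial.
Step ratio: r(k) = (-1/9) * (k+1) (k+1) / [(k+2) (k+1)] - rational; roots negated = parameters, x = (-1/9), C = -8.

With C = -8: the canonical form is 2F1(1, 1; 2; -1/9). Verdict at x = -1/9: the I6 logarithm reduction matches (the logarithm: parameters (1,1;2), x = -1/9). Its exact value is (-72) * ln(10/9).


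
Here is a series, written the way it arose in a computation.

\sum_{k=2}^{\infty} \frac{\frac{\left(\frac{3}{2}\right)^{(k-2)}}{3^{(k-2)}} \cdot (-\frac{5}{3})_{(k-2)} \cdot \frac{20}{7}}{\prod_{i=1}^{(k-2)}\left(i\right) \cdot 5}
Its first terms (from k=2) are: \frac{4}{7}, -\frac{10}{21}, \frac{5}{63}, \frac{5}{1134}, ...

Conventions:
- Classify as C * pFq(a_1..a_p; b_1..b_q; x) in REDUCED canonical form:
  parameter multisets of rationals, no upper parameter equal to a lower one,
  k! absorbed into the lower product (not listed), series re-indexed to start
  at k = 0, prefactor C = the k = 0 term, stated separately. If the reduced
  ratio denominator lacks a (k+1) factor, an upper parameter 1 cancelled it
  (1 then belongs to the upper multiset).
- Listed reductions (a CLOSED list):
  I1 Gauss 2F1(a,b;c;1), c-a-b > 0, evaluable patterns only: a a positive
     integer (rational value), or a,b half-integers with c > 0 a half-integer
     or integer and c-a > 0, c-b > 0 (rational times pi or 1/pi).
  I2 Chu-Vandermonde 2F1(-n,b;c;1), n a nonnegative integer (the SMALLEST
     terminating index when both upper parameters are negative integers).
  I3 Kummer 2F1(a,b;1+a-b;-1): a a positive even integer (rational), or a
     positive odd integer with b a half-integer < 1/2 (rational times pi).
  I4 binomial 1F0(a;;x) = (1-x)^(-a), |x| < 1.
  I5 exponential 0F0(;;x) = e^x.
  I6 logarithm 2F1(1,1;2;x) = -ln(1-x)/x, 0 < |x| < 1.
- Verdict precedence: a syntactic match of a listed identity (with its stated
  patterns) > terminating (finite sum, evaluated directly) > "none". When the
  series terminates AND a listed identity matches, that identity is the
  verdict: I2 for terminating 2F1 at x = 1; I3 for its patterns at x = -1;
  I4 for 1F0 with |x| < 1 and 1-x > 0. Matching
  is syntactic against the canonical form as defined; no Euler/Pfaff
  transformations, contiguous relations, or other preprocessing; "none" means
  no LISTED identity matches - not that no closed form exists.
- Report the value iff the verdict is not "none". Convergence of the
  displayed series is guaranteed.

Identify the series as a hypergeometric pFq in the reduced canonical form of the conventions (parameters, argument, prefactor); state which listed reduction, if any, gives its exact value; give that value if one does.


This is \frac{4}{7} * 1F0(-\frac{5}{3}; -; \frac{1}{2}) in reduced canonical form. Verdict: binomial (I4) applies (the 1F0 binomial series: exponent 5/3, x = \frac{1}{2}). Exact value: \frac{4}{7} \cdot \left(\frac{1}{2}\right)^{\frac{5}{3}}.

First insight: x = \frac{1}{2} and the two k-th powers (C = 4/7) combine into one argument.
Step ratio: r(k) = \frac{1}{2} * (k-\frac{5}{3}) / [(k+1)] - rational; roots negated = parameters, x = \frac{1}{2}, C = \frac{4}{7}.


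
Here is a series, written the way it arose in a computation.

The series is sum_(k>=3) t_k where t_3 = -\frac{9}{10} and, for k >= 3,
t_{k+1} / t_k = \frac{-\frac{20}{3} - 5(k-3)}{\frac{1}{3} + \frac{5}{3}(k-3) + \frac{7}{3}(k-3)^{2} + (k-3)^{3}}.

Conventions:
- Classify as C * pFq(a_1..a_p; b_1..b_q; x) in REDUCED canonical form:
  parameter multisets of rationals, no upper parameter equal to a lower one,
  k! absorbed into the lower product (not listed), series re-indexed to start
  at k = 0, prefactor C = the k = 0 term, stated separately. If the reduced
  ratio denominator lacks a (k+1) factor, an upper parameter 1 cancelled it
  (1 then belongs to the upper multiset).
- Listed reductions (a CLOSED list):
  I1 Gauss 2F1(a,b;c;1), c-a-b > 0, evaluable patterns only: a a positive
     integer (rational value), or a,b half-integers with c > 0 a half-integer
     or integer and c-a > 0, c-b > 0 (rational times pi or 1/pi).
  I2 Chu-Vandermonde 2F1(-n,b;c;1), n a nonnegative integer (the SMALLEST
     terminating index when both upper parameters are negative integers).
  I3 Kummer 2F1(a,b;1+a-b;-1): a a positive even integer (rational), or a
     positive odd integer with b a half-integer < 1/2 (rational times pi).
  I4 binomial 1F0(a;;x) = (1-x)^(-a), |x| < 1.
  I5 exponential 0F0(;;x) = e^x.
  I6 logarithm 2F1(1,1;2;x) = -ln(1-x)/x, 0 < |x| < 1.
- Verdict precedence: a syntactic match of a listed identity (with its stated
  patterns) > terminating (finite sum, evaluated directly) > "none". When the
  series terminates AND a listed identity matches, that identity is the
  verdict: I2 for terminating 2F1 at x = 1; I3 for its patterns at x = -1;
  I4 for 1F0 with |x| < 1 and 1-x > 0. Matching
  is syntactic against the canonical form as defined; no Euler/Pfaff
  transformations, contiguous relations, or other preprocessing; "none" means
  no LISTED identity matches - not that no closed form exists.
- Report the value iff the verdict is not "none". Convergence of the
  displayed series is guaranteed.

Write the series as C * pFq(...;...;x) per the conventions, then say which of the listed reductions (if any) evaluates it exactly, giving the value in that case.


Canonical form: C = -\frac{9}{10} times 1F2 with upper {\frac{4}{3}}, lower {\frac{1}{3}, 1}, x = -5. Verdict: none. A 1F2 with upper {\frac{4}{3}} fits none of I1-I6 at x = -5; the sum runs forever.

The tell: from the first term -\frac{9}{10}: the expanded ratio factors over Q; C = -9/10, roots give parameters.
Consecutive-term ratio: r(k) = -5 * (k+\frac{4}{3}) / [(k+\frac{1}{3}) (k+1) (k+1)] - rational in k, leading ratio -5; with t_0 = -\frac{9}{10}, classification follows.


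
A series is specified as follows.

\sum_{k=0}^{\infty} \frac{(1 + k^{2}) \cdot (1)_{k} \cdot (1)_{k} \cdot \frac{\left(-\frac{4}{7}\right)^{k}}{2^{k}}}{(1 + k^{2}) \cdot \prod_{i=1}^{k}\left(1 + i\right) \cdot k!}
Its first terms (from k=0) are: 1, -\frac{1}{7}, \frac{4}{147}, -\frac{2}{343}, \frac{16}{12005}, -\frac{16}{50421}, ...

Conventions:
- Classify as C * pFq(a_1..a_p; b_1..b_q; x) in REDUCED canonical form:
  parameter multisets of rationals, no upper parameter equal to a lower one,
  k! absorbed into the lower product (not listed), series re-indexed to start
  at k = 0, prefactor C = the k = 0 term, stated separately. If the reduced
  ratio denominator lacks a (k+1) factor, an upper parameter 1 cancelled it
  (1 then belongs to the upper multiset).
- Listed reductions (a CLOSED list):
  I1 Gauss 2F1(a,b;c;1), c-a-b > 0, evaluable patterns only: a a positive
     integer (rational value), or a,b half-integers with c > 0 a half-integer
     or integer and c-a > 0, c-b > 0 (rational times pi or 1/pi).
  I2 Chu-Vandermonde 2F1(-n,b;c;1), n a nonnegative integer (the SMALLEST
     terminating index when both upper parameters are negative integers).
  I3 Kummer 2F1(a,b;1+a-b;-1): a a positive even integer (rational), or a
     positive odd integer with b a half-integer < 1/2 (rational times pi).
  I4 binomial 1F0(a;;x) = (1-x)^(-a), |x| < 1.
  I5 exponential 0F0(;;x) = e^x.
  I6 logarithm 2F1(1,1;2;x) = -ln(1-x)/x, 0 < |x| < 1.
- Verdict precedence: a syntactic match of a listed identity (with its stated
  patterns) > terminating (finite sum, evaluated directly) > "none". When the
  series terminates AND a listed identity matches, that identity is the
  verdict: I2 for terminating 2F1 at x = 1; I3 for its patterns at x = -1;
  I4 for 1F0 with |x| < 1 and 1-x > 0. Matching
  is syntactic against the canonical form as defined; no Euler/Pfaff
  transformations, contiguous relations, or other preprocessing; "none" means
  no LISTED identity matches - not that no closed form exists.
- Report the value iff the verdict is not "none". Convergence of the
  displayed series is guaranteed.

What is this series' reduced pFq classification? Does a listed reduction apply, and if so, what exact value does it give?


Key step: with t_0 = 1, the lower running product (C = 1, x = -2/7) is a rising factorial.
Term ratio: r(k) = -\frac{2}{7} * (k+1) (k+1) / [(k+2) (k+1)] - rational; roots negated = parameters, x = -\frac{2}{7}, C = 1.

This is 1 * 2F1(1, 1; 2; -\frac{2}{7}) in reduced canonical form. Verdict: this is logarithm (I6) (the logarithm: parameters (1,1;2), x = -\frac{2}{7}). Its exact value is \frac{7}{2} \cdot \ln\left(\frac{9}{7}\right).


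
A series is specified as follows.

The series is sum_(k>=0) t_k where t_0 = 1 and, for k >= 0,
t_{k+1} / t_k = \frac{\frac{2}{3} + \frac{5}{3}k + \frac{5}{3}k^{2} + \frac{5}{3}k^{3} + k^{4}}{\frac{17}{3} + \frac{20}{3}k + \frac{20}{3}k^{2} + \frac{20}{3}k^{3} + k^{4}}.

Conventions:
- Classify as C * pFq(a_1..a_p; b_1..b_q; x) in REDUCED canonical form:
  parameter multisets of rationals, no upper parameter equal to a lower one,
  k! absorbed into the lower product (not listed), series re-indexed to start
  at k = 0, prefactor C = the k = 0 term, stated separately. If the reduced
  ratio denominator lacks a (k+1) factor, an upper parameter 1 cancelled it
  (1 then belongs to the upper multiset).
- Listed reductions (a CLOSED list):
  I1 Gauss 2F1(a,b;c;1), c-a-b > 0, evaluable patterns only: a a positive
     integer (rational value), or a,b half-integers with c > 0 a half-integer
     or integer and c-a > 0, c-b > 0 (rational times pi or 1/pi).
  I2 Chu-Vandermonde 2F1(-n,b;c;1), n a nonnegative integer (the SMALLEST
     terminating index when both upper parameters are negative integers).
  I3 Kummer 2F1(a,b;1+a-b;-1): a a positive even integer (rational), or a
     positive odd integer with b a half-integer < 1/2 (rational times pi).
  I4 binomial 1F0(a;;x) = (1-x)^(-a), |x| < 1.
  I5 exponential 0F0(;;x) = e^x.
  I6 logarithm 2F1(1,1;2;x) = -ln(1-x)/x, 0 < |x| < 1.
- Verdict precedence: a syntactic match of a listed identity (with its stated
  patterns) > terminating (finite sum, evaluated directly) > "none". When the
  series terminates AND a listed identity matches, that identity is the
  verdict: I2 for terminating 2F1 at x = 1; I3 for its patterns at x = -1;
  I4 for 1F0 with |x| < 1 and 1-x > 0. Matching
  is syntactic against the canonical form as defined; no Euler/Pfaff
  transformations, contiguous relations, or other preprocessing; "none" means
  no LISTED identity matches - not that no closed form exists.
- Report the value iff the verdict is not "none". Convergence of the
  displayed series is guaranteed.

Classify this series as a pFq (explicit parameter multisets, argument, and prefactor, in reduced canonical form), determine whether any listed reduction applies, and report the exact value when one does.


Prefactor 1, argument 1: 2F1 with upper {\frac{2}{3}, 1} over lower {\frac{17}{3}}. Verdict: this is the Gauss summation I1 (x = 1: the Gamma ratio telescopes since c-a-b = 4 > 0 and a = 1 in Z>0). Its exact value is \frac{7}{6}.

Key step: from the first term 1: cancel k^2 + 1 from the displayed ratio first; then C = 1, x = 1.
Adjacent-term ratio: r(k) = 1 * (k+\frac{2}{3}) (k+1) / [(k+\frac{17}{3}) (k+1)] ; factor over Q: parameters, x = 1, and C = 1.


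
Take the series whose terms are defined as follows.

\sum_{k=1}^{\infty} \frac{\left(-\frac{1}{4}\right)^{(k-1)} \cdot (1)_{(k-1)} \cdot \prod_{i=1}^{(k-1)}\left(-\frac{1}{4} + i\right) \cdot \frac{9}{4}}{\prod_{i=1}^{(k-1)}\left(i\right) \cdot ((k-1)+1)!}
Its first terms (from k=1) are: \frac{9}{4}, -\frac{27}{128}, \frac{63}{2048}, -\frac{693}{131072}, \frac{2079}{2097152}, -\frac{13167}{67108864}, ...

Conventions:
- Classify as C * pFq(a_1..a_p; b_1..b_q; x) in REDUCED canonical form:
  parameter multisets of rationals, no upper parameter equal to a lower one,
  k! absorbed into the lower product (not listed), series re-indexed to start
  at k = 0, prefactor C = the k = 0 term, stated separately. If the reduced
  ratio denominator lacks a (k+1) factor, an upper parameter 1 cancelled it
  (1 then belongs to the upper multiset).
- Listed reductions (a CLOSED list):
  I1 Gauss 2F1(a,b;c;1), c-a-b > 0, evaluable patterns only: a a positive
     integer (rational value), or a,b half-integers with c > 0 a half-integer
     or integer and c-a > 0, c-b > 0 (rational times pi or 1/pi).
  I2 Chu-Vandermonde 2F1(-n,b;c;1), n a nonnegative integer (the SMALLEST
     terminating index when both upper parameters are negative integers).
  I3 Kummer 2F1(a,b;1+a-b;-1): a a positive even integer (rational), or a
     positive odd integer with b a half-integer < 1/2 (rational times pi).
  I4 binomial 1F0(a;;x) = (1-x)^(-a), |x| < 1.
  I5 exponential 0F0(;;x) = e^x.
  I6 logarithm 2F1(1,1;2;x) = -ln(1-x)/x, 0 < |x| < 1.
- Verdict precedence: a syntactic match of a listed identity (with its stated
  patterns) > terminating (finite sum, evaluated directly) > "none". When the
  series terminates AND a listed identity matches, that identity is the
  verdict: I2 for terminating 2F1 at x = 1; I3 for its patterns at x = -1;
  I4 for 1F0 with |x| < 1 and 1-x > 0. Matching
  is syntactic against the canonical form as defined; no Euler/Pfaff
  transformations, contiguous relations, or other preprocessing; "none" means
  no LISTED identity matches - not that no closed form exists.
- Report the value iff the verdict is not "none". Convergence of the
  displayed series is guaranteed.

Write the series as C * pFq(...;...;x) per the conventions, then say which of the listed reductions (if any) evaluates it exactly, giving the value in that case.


x = -\frac{1}{4} here; the reduced form reads 2F1, upper {\frac{3}{4}, 1}, lower {2}, C = \frac{9}{4}. Verdict: no listed reduction: x = -\frac{1}{4} and upper {\frac{3}{4}, 1} fail every I1-I6 pattern.

Key step: t_0 = \frac{9}{4} here, and the product of the first k integers (C = 9/4) is k!.
Adjacent-term ratio: r(k) = -\frac{1}{4} * (k+\frac{3}{4}) (k+1) / [(k+2) (k+1)] - rational in k. x = -\frac{1}{4}; t_0 = \frac{9}{4}; negate the roots.


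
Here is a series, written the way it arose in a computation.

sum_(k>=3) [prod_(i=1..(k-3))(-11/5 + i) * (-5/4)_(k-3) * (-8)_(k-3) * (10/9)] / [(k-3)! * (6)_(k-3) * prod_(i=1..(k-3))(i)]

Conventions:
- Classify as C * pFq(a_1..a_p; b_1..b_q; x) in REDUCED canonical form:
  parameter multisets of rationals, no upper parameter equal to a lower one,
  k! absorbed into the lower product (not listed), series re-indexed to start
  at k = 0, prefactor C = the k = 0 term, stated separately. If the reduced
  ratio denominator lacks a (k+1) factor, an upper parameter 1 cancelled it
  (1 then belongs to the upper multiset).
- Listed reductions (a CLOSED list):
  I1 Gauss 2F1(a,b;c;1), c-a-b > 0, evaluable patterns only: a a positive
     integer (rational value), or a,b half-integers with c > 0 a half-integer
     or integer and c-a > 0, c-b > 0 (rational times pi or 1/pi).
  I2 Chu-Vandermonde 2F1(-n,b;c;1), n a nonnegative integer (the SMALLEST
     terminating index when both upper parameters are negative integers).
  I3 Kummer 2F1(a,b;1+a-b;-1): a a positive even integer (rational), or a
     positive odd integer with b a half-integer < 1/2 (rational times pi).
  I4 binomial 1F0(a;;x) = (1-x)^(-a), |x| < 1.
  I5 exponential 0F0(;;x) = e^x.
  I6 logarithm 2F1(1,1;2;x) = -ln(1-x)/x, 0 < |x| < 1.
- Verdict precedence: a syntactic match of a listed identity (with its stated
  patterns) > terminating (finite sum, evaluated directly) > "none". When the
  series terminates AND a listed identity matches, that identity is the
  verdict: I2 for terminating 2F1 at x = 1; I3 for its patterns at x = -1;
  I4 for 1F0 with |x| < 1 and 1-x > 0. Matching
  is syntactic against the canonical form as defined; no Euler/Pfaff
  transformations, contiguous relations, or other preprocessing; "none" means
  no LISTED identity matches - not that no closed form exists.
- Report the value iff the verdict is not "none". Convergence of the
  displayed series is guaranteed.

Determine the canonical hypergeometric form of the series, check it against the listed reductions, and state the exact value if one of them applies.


x = 1 here; the reduced form reads 3F2, upper {-8, -5/4, -6/5}, lower {1, 6}, C = 10/9. Verdict: terminating at k = 8: the factor (-8)_k kills every later term; summing the 9 survivors is exact. Exact value: -41581509823853/38338560000000.

Key observation: from the first term 10/9: the denominator's factorial ratio (C = 10/9) is a lower Pochhammer.
Term ratio: r(k) = 1 * (k-8) (k-5/4) (k-6/5) / [(k+1) (k+6) (k+1)] ; factor over Q: parameters, x = 1, and C = 10/9.


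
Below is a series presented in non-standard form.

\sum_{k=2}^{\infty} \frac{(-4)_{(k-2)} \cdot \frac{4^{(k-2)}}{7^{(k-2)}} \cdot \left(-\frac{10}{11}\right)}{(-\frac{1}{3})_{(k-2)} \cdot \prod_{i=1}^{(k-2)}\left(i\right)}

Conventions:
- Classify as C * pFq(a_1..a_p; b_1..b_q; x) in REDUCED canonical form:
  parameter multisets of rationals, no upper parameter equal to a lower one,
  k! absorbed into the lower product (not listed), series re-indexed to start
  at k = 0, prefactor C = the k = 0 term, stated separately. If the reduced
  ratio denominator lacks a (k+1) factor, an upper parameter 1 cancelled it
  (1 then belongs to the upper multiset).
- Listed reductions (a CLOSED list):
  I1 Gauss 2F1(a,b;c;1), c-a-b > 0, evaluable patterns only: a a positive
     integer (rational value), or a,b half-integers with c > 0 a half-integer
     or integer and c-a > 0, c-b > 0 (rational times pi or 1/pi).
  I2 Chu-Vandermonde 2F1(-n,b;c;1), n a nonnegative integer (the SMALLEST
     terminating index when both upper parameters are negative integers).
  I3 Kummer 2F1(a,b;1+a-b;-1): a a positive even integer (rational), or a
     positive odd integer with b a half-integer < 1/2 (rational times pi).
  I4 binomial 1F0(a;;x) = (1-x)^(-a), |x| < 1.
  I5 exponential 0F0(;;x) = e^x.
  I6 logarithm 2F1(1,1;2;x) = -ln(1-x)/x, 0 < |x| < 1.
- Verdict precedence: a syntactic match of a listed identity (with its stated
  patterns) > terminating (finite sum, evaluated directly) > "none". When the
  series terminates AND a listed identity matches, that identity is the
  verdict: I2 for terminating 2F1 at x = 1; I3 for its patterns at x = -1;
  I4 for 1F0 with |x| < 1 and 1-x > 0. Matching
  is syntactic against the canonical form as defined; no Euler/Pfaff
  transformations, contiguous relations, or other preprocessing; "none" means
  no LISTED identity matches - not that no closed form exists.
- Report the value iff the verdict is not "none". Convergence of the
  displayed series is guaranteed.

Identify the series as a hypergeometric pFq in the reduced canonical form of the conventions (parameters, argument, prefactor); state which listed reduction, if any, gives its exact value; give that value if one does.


Classification (C = -\frac{10}{11}): 1F1 with upper {-4}, lower {-\frac{1}{3}}, argument x = \frac{4}{7}. Verdict: terminating (-4 upstairs). 5 nonzero terms in all; added directly. Hence: -\frac{22762}{26411}.

Key observation: from the first term -\frac{10}{11}: the two geometric factors (C = -10/11) combine into one argument.
Ratio: r(k) = \frac{4}{7} * (k-4) / [(k-\frac{1}{3}) (k+1)] ; factor over Q: parameters, x = \frac{4}{7}, and C = -\frac{10}{11}.


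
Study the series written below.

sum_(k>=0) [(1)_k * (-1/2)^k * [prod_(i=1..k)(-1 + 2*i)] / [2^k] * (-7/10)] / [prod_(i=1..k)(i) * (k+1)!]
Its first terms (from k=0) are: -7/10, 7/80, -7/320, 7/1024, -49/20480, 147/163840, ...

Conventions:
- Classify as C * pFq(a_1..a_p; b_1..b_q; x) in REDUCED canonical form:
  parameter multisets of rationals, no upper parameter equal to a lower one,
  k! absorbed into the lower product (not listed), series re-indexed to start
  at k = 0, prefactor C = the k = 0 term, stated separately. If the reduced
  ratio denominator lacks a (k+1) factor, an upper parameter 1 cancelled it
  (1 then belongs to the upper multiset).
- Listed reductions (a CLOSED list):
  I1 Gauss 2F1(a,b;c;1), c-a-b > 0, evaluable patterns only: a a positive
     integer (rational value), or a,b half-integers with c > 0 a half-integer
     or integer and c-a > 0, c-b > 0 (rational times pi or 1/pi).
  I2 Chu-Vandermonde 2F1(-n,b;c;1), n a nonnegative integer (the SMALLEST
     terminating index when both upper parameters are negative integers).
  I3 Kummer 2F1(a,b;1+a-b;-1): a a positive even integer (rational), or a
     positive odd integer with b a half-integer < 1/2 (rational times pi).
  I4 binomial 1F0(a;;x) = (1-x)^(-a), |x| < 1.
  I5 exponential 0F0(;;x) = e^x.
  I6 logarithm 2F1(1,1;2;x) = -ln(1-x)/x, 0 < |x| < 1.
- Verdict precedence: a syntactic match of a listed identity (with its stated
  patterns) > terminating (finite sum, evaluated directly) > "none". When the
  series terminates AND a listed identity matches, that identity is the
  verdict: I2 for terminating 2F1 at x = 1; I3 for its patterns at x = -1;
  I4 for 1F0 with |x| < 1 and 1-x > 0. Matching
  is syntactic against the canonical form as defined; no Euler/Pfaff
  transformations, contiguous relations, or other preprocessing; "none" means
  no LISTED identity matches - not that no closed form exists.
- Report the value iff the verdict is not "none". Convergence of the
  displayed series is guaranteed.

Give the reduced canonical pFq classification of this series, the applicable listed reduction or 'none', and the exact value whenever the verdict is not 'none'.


With C = -7/10: the canonical form is 2F1(1/2, 1; 2; -1/2). Verdict: none. A 2F1 with upper {1/2, 1} fits none of I1-I6 at x = -1/2; the sum runs forever.

First insight: x = (-1/2) and the denominator's factorial ratio (prefactor -7/10) is a lower Pochhammer.
Step ratio: r(k) = (-1/2) * (k+1/2) (k+1) / [(k+2) (k+1)] ; factor over Q: parameters, x = (-1/2), and C = -7/10.
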